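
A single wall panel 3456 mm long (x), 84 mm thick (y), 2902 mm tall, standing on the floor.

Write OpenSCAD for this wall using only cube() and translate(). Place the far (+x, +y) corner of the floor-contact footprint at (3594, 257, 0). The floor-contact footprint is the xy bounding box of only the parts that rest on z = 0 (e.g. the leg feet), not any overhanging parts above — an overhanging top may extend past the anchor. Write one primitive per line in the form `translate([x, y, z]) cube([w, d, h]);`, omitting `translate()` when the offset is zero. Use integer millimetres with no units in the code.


translate([138, 173, 0]) cube([3456, 84, 2902]);


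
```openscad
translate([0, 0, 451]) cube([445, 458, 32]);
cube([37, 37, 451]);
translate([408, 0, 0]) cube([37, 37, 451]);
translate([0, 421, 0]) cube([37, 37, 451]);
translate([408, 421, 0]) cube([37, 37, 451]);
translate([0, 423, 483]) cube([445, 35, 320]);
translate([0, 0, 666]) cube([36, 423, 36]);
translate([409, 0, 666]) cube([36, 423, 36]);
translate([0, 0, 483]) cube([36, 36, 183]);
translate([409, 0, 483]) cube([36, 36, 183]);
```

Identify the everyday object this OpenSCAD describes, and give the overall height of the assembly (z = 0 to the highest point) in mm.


A chair. The overall height is 803 mm.

A slab on four corner posts with a tall panel at the back — a chair. The seat slab sits at z = 451 with thickness 32, and the 320 mm backrest starts at the seat top, so the overall height is 451 + 32 + 320 = 803 mm.


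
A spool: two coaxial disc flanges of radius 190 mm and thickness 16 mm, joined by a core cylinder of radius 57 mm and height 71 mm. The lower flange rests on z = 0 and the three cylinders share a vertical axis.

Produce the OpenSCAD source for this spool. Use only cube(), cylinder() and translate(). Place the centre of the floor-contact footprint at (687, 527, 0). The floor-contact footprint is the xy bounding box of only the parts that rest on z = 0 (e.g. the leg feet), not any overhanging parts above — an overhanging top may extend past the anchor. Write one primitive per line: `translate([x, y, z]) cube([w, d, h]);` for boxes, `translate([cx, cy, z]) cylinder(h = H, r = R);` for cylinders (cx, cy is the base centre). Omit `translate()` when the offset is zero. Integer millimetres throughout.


translate([687, 527, 0]) cylinder(h = 16, r = 190);
translate([687, 527, 16]) cylinder(h = 71, r = 57);
translate([687, 527, 87]) cylinder(h = 16, r = 190);


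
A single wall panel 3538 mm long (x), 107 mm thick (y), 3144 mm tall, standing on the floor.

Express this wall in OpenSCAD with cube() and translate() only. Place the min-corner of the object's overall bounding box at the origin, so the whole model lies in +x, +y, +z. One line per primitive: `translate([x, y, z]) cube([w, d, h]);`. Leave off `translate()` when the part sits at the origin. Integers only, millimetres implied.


cube([3538, 107, 3144]);


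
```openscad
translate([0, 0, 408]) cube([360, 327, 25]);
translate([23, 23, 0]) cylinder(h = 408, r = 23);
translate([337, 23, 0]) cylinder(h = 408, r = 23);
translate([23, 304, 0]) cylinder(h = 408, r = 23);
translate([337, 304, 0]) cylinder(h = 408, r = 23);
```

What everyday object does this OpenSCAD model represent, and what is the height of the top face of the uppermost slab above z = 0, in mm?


A stool. The seat height is 433 mm.

A 360×327×25 slab at z = 408 on four corner cylinders — a stool. The seat top is 408 + 25 = 433 mm.


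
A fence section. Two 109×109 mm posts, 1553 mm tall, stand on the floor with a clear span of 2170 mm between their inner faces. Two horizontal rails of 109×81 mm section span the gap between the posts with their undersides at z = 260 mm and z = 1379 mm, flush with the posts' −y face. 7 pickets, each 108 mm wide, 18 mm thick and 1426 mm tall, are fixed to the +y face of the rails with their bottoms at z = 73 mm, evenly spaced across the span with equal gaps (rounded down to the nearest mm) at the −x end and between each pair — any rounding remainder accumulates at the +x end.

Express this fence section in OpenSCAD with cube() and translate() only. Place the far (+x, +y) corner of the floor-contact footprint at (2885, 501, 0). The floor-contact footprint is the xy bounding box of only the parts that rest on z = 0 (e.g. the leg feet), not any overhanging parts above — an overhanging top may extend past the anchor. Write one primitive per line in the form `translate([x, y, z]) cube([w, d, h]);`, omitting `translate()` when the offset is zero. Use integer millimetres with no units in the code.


translate([497, 392, 0]) cube([109, 109, 1553]);
translate([2776, 392, 0]) cube([109, 109, 1553]);
translate([606, 392, 260]) cube([2170, 109, 81]);
translate([606, 392, 1379]) cube([2170, 109, 81]);
translate([782, 501, 73]) cube([108, 18, 1426]);
translate([1066, 501, 73]) cube([108, 18, 1426]);
translate([1350, 501, 73]) cube([108, 18, 1426]);
translate([1634, 501, 73]) cube([108, 18, 1426]);
translate([1918, 501, 73]) cube([108, 18, 1426]);
translate([2202, 501, 73]) cube([108, 18, 1426]);
translate([2486, 501, 73]) cube([108, 18, 1426]);


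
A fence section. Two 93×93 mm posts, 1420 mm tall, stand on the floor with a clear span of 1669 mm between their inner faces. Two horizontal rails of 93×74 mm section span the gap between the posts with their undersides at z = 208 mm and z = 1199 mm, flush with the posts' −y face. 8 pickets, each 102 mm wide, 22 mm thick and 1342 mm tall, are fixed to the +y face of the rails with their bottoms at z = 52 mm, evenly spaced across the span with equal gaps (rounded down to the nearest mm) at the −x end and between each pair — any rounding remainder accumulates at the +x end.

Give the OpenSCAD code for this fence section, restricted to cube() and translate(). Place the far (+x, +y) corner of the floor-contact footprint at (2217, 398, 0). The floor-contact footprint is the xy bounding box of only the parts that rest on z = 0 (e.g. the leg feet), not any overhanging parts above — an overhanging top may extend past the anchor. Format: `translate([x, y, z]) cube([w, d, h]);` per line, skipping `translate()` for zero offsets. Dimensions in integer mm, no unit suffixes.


translate([362, 305, 0]) cube([93, 93, 1420]);
translate([2124, 305, 0]) cube([93, 93, 1420]);
translate([455, 305, 208]) cube([1669, 93, 74]);
translate([455, 305, 1199]) cube([1669, 93, 74]);
translate([549, 398, 52]) cube([102, 22, 1342]);
translate([745, 398, 52]) cube([102, 22, 1342]);
translate([941, 398, 52]) cube([102, 22, 1342]);
translate([1137, 398, 52]) cube([102, 22, 1342]);
translate([1333, 398, 52]) cube([102, 22, 1342]);
translate([1529, 398, 52]) cube([102, 22, 1342]);
translate([1725, 398, 52]) cube([102, 22, 1342]);
translate([1921, 398, 52]) cube([102, 22, 1342]);


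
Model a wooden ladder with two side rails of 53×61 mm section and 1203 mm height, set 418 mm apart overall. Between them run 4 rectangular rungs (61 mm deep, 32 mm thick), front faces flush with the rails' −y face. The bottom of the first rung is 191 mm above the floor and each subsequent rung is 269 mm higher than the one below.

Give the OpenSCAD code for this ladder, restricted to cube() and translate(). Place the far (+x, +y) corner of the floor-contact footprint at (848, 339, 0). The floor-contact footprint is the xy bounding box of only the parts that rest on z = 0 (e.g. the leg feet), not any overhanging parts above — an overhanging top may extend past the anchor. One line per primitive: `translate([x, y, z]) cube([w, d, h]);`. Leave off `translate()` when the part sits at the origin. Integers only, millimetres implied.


translate([430, 278, 0]) cube([53, 61, 1203]);
translate([795, 278, 0]) cube([53, 61, 1203]);
translate([483, 278, 191]) cube([312, 61, 32]);
translate([483, 278, 460]) cube([312, 61, 32]);
translate([483, 278, 729]) cube([312, 61, 32]);
translate([483, 278, 998]) cube([312, 61, 32]);


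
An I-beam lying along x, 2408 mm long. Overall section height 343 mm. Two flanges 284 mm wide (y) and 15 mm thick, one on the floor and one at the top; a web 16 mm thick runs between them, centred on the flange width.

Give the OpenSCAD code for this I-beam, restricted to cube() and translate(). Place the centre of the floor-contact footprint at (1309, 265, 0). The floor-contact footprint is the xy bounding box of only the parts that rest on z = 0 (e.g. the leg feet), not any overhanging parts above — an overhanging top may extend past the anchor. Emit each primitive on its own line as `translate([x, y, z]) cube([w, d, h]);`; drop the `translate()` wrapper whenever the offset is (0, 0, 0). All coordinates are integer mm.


translate([105, 123, 0]) cube([2408, 284, 15]);
translate([105, 257, 15]) cube([2408, 16, 313]);
translate([105, 123, 328]) cube([2408, 284, 15]);


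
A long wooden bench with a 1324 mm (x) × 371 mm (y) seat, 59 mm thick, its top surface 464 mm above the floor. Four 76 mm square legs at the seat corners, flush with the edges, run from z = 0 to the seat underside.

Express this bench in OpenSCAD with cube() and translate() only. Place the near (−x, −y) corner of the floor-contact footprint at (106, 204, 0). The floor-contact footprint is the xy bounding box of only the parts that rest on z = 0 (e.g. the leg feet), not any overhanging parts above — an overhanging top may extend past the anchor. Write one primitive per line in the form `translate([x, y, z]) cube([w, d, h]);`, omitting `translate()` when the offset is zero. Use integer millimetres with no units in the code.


// leg_h = 464 − 59 = 405
translate([106, 204, 405]) cube([1324, 371, 59]);
translate([106, 204, 0]) cube([76, 76, 405]);
translate([106, 499, 0]) cube([76, 76, 405]);
translate([1354, 204, 0]) cube([76, 76, 405]);
translate([1354, 499, 0]) cube([76, 76, 405]);


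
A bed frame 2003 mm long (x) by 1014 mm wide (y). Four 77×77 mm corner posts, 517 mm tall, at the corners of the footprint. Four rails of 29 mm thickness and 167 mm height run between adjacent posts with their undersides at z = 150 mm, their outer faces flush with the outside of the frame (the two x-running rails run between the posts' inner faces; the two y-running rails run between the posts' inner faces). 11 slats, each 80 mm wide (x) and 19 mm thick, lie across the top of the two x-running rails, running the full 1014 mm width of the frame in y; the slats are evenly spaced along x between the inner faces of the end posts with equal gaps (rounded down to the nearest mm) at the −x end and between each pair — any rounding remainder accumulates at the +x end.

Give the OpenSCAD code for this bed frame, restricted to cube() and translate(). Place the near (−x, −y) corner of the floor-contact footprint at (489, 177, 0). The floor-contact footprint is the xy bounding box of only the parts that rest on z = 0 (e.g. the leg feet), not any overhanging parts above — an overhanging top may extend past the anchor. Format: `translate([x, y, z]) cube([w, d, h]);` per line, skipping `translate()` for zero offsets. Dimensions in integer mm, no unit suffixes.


translate([489, 177, 0]) cube([77, 77, 517]);
translate([489, 1114, 0]) cube([77, 77, 517]);
translate([2415, 177, 0]) cube([77, 77, 517]);
translate([2415, 1114, 0]) cube([77, 77, 517]);
translate([566, 177, 150]) cube([1849, 29, 167]);
translate([566, 1162, 150]) cube([1849, 29, 167]);
translate([489, 254, 150]) cube([29, 860, 167]);
translate([2463, 254, 150]) cube([29, 860, 167]);
translate([646, 177, 317]) cube([80, 1014, 19]);
translate([806, 177, 317]) cube([80, 1014, 19]);
translate([966, 177, 317]) cube([80, 1014, 19]);
translate([1126, 177, 317]) cube([80, 1014, 19]);
translate([1286, 177, 317]) cube([80, 1014, 19]);
translate([1446, 177, 317]) cube([80, 1014, 19]);
translate([1606, 177, 317]) cube([80, 1014, 19]);
translate([1766, 177, 317]) cube([80, 1014, 19]);
translate([1926, 177, 317]) cube([80, 1014, 19]);
translate([2086, 177, 317]) cube([80, 1014, 19]);
translate([2246, 177, 317]) cube([80, 1014, 19]);


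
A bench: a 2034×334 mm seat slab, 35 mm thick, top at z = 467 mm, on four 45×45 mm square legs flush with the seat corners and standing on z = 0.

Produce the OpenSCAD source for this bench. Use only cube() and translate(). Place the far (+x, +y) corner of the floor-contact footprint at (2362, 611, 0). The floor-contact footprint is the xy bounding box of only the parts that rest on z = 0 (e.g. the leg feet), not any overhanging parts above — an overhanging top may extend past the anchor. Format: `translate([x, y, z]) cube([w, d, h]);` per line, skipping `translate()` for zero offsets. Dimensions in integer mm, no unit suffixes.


translate([328, 277, 432]) cube([2034, 334, 35]);
translate([328, 277, 0]) cube([45, 45, 432]);
translate([328, 566, 0]) cube([45, 45, 432]);
translate([2317, 277, 0]) cube([45, 45, 432]);
translate([2317, 566, 0]) cube([45, 45, 432]);


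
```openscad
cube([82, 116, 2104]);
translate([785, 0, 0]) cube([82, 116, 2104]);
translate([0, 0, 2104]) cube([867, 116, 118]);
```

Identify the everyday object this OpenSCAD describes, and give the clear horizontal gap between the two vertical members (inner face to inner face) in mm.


A door frame. The clear opening width is 703 mm.

Two 2104 mm tall posts with a header on top — a door frame. The left jamb is 82 mm wide at x = 0; the right jamb starts at x = 785. The clear opening is 785 − 82 = 703 mm.


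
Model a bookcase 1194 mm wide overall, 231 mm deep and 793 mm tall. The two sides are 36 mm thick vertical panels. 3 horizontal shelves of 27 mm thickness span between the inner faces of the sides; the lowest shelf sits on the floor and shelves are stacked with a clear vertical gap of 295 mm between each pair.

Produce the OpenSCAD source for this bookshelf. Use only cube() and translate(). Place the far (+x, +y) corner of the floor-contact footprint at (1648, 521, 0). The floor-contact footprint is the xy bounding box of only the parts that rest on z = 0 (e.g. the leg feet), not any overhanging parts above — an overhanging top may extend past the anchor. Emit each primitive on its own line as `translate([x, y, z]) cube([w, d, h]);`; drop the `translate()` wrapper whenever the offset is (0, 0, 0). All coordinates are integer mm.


translate([454, 290, 0]) cube([36, 231, 793]);
translate([1612, 290, 0]) cube([36, 231, 793]);
translate([490, 290, 0]) cube([1122, 231, 27]);
translate([490, 290, 322]) cube([1122, 231, 27]);
translate([490, 290, 644]) cube([1122, 231, 27]);


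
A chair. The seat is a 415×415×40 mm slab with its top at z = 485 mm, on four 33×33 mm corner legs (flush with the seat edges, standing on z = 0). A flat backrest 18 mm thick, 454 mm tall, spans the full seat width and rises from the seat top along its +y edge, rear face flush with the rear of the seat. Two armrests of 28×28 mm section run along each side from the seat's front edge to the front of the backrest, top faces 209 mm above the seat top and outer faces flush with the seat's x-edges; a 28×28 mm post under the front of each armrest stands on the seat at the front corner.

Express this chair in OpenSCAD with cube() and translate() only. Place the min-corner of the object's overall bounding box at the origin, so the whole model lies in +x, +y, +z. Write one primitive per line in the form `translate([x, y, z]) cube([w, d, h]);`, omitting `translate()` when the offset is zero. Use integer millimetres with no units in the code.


translate([0, 0, 445]) cube([415, 415, 40]);
cube([33, 33, 445]);
translate([382, 0, 0]) cube([33, 33, 445]);
translate([0, 382, 0]) cube([33, 33, 445]);
translate([382, 382, 0]) cube([33, 33, 445]);
translate([0, 397, 485]) cube([415, 18, 454]);
translate([0, 0, 666]) cube([28, 397, 28]);
translate([387, 0, 666]) cube([28, 397, 28]);
translate([0, 0, 485]) cube([28, 28, 181]);
translate([387, 0, 485]) cube([28, 28, 181]);


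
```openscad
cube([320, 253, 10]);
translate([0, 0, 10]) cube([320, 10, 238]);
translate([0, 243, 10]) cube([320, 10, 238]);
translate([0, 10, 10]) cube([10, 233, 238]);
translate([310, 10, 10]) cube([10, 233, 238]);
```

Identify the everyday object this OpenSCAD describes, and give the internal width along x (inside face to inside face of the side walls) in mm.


An open box. The internal width is 300 mm.

A 320×253 base slab with four walls standing on it — an open box. The base is 320 mm wide and the walls are 10 mm thick, so the internal width is 320 − 2 × 10 = 300 mm.


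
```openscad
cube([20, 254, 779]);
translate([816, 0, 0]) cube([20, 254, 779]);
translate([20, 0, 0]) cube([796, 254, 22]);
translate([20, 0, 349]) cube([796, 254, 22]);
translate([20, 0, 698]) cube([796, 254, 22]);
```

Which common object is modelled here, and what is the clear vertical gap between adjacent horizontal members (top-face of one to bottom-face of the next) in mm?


A bookshelf. The clear shelf gap is 327 mm.

Two tall side panels with 3 horizontal boards between them — a bookshelf. The first two shelf undersides are at z = 0 and z = 349; with shelf thickness 22, the clear gap is 349 − 0 − 22 = 327 mm.


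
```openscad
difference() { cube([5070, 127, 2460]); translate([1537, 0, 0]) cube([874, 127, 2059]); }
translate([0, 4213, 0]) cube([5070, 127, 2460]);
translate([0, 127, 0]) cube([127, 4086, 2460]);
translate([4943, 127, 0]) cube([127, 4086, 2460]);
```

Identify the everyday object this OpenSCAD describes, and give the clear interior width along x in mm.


A single room. The interior width is 4816 mm.

Four walls enclosing a rectangle with a door in the front wall — a room. Outside width 5070 minus two 127 mm walls gives 4816 mm.


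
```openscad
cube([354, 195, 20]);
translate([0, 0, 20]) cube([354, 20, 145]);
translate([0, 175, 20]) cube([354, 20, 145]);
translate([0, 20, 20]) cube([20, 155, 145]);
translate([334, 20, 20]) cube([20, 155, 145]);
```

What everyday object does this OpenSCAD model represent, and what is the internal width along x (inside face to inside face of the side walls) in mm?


An open box. The internal width is 314 mm.

A 354×195 base slab with four walls standing on it — an open box. The base is 354 mm wide and the walls are 20 mm thick, so the internal width is 354 − 2 × 20 = 314 mm.


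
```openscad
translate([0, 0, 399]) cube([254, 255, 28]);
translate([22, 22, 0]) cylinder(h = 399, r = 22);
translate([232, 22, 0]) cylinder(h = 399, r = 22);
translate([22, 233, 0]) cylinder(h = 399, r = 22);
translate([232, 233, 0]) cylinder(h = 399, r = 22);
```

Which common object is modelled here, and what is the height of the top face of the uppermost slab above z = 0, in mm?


A stool. The seat height is 427 mm.

A 254×255×28 slab at z = 399 on four corner cylinders — a stool. The seat top is 399 + 28 = 427 mm.


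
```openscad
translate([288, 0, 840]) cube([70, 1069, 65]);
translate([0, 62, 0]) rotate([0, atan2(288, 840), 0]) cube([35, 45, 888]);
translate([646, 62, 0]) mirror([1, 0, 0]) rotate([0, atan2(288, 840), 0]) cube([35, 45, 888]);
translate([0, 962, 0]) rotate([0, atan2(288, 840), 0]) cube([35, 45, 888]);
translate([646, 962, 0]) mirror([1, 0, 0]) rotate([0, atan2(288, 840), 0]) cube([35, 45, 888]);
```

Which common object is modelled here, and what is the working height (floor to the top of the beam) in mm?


A sawhorse. The overall height is 905 mm.

A beam across two mirrored pairs of raked legs — a sawhorse. The beam's underside is at z = 840 (matching the legs' vertical rise in atan2(288, 840)) and the beam is 65 mm tall, so its top is at 840 + 65 = 905 mm. The raked legs top out at the beam's underside, so that is the highest point.


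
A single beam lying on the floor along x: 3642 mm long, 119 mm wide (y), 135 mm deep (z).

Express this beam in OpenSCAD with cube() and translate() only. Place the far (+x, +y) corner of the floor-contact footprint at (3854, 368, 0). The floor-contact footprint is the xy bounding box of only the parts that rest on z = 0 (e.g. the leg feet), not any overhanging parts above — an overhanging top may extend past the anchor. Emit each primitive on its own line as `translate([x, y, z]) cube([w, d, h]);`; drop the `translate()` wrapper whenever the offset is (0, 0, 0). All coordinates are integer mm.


translate([212, 249, 0]) cube([3642, 119, 135]);


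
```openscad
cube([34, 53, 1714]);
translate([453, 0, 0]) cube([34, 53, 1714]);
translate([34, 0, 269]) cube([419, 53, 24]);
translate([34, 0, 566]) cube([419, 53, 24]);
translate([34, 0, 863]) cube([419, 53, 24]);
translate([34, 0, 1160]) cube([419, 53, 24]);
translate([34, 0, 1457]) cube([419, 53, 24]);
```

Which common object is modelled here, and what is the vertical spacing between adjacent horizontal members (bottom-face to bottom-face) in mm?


A ladder. The rung spacing is 297 mm.

Two tall 34×53 posts with 5 short bars between them — a ladder. Adjacent rungs sit at z = 269 and z = 566, so the spacing is 566 − 269 = 297 mm.


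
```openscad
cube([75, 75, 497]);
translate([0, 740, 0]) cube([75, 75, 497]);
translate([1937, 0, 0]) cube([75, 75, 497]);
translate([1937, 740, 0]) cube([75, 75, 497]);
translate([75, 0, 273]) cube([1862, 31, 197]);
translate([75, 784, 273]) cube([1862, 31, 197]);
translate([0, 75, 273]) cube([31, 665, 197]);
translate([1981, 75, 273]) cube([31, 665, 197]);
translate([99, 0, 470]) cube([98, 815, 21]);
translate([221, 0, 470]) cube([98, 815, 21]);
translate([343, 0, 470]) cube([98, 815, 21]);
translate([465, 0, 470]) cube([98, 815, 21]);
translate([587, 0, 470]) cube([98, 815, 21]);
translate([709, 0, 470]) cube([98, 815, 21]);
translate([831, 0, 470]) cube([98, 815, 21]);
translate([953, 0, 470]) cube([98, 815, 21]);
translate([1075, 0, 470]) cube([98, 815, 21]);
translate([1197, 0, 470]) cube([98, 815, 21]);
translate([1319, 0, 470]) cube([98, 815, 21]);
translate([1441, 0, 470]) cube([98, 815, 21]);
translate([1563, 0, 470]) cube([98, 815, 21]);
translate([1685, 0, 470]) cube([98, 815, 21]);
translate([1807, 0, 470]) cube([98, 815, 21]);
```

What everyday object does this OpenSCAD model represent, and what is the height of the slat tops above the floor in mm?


A bed frame. The slat-top height is 491 mm.

Four posts, four rails, and a row of slats — a bed frame. Slats sit on the rails at z = 273 + 197 = 470; with slat thickness 21, the top is 491 mm.


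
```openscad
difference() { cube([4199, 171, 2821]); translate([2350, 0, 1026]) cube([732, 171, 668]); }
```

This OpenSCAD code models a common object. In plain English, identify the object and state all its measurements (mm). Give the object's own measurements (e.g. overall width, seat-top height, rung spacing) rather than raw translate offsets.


A wall 4199 mm long (x), 171 mm thick (y), 2821 mm tall, with a rectangular window opening cut through it. The opening is 732 mm wide and 668 mm tall; its sill is at z = 1026 mm and its near (−x) edge is 2350 mm from the wall's −x end. The opening passes through the full wall thickness.


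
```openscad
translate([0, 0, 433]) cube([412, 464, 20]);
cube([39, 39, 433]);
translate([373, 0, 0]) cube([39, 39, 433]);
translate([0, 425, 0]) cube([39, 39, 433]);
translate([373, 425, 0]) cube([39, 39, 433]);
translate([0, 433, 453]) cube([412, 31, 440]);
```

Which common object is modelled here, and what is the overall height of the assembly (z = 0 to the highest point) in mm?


A chair. The overall height is 893 mm.

A slab on four corner posts with a tall panel at the back — a chair. The seat slab sits at z = 433 with thickness 20, and the 440 mm backrest starts at the seat top, so the overall height is 433 + 20 + 440 = 893 mm.


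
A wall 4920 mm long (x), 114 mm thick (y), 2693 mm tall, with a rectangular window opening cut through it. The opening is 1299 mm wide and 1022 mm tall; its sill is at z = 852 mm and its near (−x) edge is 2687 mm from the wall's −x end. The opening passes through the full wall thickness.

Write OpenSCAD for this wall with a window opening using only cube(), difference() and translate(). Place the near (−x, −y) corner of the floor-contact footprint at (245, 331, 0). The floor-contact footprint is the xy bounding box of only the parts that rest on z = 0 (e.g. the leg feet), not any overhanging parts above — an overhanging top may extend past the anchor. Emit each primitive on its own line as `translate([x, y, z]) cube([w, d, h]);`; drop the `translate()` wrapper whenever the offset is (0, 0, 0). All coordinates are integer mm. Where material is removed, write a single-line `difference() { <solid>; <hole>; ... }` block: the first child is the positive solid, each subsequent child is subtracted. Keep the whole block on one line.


difference() { translate([245, 331, 0]) cube([4920, 114, 2693]); translate([2932, 331, 852]) cube([1299, 114, 1022]); }


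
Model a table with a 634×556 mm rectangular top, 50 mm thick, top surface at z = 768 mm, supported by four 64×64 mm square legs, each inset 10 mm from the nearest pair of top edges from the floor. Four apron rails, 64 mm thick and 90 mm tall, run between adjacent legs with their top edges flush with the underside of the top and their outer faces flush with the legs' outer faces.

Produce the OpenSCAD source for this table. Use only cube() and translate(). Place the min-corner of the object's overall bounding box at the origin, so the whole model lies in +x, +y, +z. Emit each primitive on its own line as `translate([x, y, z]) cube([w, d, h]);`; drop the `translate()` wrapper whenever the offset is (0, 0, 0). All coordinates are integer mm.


translate([0, 0, 718]) cube([634, 556, 50]);
translate([10, 10, 0]) cube([64, 64, 718]);
translate([560, 10, 0]) cube([64, 64, 718]);
translate([10, 482, 0]) cube([64, 64, 718]);
translate([560, 482, 0]) cube([64, 64, 718]);
translate([74, 10, 628]) cube([486, 64, 90]);
translate([74, 482, 628]) cube([486, 64, 90]);
translate([10, 74, 628]) cube([64, 408, 90]);
translate([560, 74, 628]) cube([64, 408, 90]);


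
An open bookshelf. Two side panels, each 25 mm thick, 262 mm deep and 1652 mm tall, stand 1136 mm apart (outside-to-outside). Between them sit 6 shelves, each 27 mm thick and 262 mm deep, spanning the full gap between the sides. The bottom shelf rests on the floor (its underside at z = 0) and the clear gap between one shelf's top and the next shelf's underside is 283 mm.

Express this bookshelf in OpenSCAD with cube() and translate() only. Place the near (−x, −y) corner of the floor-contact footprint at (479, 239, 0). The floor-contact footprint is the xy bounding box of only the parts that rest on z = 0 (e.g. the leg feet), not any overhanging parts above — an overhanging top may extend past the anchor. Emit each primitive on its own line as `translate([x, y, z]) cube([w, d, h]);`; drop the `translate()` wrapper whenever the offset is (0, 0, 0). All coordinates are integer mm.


translate([479, 239, 0]) cube([25, 262, 1652]);
translate([1590, 239, 0]) cube([25, 262, 1652]);
translate([504, 239, 0]) cube([1086, 262, 27]);
translate([504, 239, 310]) cube([1086, 262, 27]);
translate([504, 239, 620]) cube([1086, 262, 27]);
translate([504, 239, 930]) cube([1086, 262, 27]);
translate([504, 239, 1240]) cube([1086, 262, 27]);
translate([504, 239, 1550]) cube([1086, 262, 27]);


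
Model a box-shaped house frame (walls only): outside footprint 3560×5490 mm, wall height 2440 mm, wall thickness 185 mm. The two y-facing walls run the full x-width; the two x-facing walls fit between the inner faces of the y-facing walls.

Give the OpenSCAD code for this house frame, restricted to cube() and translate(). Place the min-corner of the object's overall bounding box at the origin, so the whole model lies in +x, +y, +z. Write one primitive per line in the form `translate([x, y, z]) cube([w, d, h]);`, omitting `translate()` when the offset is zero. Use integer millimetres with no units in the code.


cube([3560, 185, 2440]);
translate([0, 5305, 0]) cube([3560, 185, 2440]);
translate([0, 185, 0]) cube([185, 5120, 2440]);
translate([3375, 185, 0]) cube([185, 5120, 2440]);


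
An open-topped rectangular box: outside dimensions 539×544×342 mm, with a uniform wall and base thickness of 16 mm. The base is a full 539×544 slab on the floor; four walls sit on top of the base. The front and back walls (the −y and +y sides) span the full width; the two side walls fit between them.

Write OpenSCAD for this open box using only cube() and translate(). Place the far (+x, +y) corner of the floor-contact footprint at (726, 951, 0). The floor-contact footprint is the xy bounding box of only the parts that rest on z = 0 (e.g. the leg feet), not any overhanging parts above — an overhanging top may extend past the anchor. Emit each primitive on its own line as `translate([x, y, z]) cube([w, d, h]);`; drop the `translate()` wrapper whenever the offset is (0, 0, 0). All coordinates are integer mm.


translate([187, 407, 0]) cube([539, 544, 16]);
translate([187, 407, 16]) cube([539, 16, 326]);
translate([187, 935, 16]) cube([539, 16, 326]);
translate([187, 423, 16]) cube([16, 512, 326]);
translate([710, 423, 16]) cube([16, 512, 326]);


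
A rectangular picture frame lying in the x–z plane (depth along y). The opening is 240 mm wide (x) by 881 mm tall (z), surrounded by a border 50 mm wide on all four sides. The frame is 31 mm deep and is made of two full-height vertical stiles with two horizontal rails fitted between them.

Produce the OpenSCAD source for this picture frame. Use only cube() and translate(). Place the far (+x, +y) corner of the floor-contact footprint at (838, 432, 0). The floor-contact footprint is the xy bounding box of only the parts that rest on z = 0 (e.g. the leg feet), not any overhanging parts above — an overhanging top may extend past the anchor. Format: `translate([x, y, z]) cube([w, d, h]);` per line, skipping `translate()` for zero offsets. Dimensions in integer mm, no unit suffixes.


translate([498, 401, 0]) cube([50, 31, 981]);
translate([788, 401, 0]) cube([50, 31, 981]);
translate([548, 401, 0]) cube([240, 31, 50]);
translate([548, 401, 931]) cube([240, 31, 50]);


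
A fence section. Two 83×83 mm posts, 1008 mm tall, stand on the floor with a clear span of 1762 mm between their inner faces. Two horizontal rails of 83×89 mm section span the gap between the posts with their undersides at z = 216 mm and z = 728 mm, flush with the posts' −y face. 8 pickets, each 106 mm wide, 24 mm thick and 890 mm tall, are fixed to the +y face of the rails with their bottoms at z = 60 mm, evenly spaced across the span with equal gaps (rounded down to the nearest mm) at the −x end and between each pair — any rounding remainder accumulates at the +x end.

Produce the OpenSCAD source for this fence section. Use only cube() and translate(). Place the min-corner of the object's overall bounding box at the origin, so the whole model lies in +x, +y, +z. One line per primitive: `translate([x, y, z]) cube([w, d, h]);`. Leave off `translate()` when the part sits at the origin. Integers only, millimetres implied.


cube([83, 83, 1008]);
translate([1845, 0, 0]) cube([83, 83, 1008]);
translate([83, 0, 216]) cube([1762, 83, 89]);
translate([83, 0, 728]) cube([1762, 83, 89]);
translate([184, 83, 60]) cube([106, 24, 890]);
translate([391, 83, 60]) cube([106, 24, 890]);
translate([598, 83, 60]) cube([106, 24, 890]);
translate([805, 83, 60]) cube([106, 24, 890]);
translate([1012, 83, 60]) cube([106, 24, 890]);
translate([1219, 83, 60]) cube([106, 24, 890]);
translate([1426, 83, 60]) cube([106, 24, 890]);
translate([1633, 83, 60]) cube([106, 24, 890]);


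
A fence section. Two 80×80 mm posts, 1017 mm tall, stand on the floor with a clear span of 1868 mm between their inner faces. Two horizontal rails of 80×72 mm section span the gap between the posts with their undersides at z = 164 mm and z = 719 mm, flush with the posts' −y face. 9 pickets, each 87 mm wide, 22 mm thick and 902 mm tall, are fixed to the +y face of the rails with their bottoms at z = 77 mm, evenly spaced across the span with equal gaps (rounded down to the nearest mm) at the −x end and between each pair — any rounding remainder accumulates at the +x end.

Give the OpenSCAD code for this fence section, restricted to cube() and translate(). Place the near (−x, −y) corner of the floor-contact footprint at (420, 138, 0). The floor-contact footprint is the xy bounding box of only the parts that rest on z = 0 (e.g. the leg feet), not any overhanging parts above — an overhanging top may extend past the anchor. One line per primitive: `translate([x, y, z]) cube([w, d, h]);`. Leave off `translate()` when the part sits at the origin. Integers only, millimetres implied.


translate([420, 138, 0]) cube([80, 80, 1017]);
translate([2368, 138, 0]) cube([80, 80, 1017]);
translate([500, 138, 164]) cube([1868, 80, 72]);
translate([500, 138, 719]) cube([1868, 80, 72]);
translate([608, 218, 77]) cube([87, 22, 902]);
translate([803, 218, 77]) cube([87, 22, 902]);
translate([998, 218, 77]) cube([87, 22, 902]);
translate([1193, 218, 77]) cube([87, 22, 902]);
translate([1388, 218, 77]) cube([87, 22, 902]);
translate([1583, 218, 77]) cube([87, 22, 902]);
translate([1778, 218, 77]) cube([87, 22, 902]);
translate([1973, 218, 77]) cube([87, 22, 902]);
translate([2168, 218, 77]) cube([87, 22, 902]);


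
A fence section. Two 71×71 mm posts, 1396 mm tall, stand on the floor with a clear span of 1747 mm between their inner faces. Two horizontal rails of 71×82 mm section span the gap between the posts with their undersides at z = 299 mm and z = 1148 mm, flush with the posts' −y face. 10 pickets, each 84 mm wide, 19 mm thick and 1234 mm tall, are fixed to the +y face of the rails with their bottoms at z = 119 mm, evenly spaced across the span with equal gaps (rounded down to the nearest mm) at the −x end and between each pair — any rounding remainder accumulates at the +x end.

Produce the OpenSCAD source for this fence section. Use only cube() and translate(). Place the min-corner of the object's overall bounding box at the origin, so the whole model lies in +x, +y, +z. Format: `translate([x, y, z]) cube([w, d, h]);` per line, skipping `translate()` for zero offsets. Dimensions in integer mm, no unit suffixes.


cube([71, 71, 1396]);
translate([1818, 0, 0]) cube([71, 71, 1396]);
translate([71, 0, 299]) cube([1747, 71, 82]);
translate([71, 0, 1148]) cube([1747, 71, 82]);
translate([153, 71, 119]) cube([84, 19, 1234]);
translate([319, 71, 119]) cube([84, 19, 1234]);
translate([485, 71, 119]) cube([84, 19, 1234]);
translate([651, 71, 119]) cube([84, 19, 1234]);
translate([817, 71, 119]) cube([84, 19, 1234]);
translate([983, 71, 119]) cube([84, 19, 1234]);
translate([1149, 71, 119]) cube([84, 19, 1234]);
translate([1315, 71, 119]) cube([84, 19, 1234]);
translate([1481, 71, 119]) cube([84, 19, 1234]);
translate([1647, 71, 119]) cube([84, 19, 1234]);


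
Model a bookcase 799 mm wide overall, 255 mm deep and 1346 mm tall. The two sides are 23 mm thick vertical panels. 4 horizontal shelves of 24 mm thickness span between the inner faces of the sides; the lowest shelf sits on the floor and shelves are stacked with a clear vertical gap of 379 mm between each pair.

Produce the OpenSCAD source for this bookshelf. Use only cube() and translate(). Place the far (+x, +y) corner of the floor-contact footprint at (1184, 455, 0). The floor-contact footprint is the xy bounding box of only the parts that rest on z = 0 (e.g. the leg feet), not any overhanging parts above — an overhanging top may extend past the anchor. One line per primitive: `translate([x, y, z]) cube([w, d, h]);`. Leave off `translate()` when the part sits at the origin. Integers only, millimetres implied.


translate([385, 200, 0]) cube([23, 255, 1346]);
translate([1161, 200, 0]) cube([23, 255, 1346]);
translate([408, 200, 0]) cube([753, 255, 24]);
translate([408, 200, 403]) cube([753, 255, 24]);
translate([408, 200, 806]) cube([753, 255, 24]);
translate([408, 200, 1209]) cube([753, 255, 24]);


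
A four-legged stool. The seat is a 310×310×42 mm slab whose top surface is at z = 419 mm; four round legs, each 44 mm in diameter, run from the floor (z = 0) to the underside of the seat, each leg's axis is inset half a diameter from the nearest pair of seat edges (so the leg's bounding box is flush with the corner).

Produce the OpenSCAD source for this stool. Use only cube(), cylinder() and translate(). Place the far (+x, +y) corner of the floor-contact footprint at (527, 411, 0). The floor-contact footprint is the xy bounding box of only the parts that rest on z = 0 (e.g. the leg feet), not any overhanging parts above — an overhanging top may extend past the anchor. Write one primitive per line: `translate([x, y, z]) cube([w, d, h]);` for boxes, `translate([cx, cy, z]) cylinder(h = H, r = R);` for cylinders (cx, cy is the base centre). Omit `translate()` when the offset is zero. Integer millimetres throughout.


// leg_h = 419 - 42 = 377
translate([217, 101, 377]) cube([310, 310, 42]);
translate([239, 123, 0]) cylinder(h = 377, r = 22);
translate([505, 123, 0]) cylinder(h = 377, r = 22);
translate([239, 389, 0]) cylinder(h = 377, r = 22);
translate([505, 389, 0]) cylinder(h = 377, r = 22);


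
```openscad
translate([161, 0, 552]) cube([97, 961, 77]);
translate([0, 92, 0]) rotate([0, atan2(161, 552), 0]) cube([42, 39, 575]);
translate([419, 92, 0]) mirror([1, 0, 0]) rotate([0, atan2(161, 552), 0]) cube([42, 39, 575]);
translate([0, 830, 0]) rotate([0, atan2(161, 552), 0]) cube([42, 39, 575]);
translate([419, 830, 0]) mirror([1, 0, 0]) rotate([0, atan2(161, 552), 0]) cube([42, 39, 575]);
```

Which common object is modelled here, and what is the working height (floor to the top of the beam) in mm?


A sawhorse. The overall height is 629 mm.

A beam across two mirrored pairs of raked legs — a sawhorse. The beam's underside is at z = 552 (matching the legs' vertical rise in atan2(161, 552)) and the beam is 77 mm tall, so its top is at 552 + 77 = 629 mm. The raked legs top out at the beam's underside, so that is the highest point.


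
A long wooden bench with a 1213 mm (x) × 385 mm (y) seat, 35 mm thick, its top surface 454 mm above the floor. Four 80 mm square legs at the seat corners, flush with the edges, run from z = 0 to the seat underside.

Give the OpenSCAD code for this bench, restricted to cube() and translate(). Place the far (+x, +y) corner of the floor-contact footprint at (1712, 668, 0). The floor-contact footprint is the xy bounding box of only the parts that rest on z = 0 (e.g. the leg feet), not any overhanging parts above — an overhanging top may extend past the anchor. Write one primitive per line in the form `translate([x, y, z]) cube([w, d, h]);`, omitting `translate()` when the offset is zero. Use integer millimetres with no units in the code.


translate([499, 283, 419]) cube([1213, 385, 35]);
translate([499, 283, 0]) cube([80, 80, 419]);
translate([499, 588, 0]) cube([80, 80, 419]);
translate([1632, 283, 0]) cube([80, 80, 419]);
translate([1632, 588, 0]) cube([80, 80, 419]);


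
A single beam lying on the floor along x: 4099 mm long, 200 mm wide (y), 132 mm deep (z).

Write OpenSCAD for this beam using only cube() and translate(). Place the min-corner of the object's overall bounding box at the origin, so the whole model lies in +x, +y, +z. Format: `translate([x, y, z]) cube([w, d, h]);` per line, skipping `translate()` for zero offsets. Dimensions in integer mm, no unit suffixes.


cube([4099, 200, 132]);


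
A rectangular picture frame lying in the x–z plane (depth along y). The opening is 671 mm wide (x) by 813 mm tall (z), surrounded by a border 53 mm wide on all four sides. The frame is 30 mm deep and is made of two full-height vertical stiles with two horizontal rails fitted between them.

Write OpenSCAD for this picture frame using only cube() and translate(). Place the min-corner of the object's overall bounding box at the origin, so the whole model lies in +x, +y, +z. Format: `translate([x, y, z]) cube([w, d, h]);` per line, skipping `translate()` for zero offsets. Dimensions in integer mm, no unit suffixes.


cube([53, 30, 919]);
translate([724, 0, 0]) cube([53, 30, 919]);
translate([53, 0, 0]) cube([671, 30, 53]);
translate([53, 0, 866]) cube([671, 30, 53]);
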